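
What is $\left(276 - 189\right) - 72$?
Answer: $15$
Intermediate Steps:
$\left(276 - 189\right) - 72 = 87 - 72 = 15$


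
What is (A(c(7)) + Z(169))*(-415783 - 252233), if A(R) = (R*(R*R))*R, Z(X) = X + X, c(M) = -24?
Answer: -221857465824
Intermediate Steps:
Z(X) = 2*X
A(R) = R⁴ (A(R) = (R*R²)*R = R³*R = R⁴)
(A(c(7)) + Z(169))*(-415783 - 252233) = ((-24)⁴ + 2*169)*(-415783 - 252233) = (331776 + 338)*(-668016) = 332114*(-668016) = -221857465824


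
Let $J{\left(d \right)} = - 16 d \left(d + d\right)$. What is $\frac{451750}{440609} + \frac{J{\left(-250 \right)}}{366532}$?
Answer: $- \frac{13762253250}{3105717269} \approx -4.4313$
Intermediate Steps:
$J{\left(d \right)} = - 32 d^{2}$ ($J{\left(d \right)} = - 16 d 2 d = - 16 \cdot 2 d^{2} = - 32 d^{2}$)
$\frac{451750}{440609} + \frac{J{\left(-250 \right)}}{366532} = \frac{451750}{440609} + \frac{\left(-32\right) \left(-250\right)^{2}}{366532} = 451750 \cdot \frac{1}{440609} + \left(-32\right) 62500 \cdot \frac{1}{366532} = \frac{34750}{33893} - \frac{500000}{91633} = - \frac{13762253250}{3105717269}$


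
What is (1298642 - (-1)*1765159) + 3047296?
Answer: 6111097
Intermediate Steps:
(1298642 - (-1)*1765159) + 3047296 = (1298642 - 1*(-1765159)) + 3047296 = (1298642 + 1765159) + 3047296 = 3063801 + 3047296 = 6111097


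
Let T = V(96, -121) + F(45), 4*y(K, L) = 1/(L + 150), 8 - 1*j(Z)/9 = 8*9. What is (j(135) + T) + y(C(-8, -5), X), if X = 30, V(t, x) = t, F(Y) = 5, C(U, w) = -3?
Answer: -341999/720 ≈ -475.00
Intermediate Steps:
j(Z) = -576 (j(Z) = 72 - 72*9 = 72 - 9*72 = 72 - 648 = -576)
y(K, L) = 1/(4*(150 + L)) (y(K, L) = 1/(4*(L + 150)) = 1/(4*(150 + L)))
T = 101 (T = 96 + 5 = 101)
(j(135) + T) + y(C(-8, -5), X) = (-576 + 101) + 1/(4*(150 + 30)) = -475 + (¼)/180 = -475 + (¼)*(1/180) = -475 + 1/720 = -341999/720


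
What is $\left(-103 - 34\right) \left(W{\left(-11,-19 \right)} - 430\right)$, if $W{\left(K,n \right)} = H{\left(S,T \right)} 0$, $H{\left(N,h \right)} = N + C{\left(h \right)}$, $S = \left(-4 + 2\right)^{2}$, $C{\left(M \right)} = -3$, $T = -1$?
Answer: $58910$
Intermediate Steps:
$S = 4$ ($S = \left(-2\right)^{2} = 4$)
$H{\left(N,h \right)} = -3 + N$ ($H{\left(N,h \right)} = N - 3 = -3 + N$)
$W{\left(K,n \right)} = 0$ ($W{\left(K,n \right)} = \left(-3 + 4\right) 0 = 1 \cdot 0 = 0$)
$\left(-103 - 34\right) \left(W{\left(-11,-19 \right)} - 430\right) = \left(-103 - 34\right) \left(0 - 430\right) = \left(-137\right) \left(-430\right) = 58910$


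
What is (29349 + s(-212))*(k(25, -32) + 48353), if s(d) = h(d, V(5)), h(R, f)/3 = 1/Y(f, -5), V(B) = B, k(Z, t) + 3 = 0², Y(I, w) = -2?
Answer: 1418951625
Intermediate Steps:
k(Z, t) = -3 (k(Z, t) = -3 + 0² = -3 + 0 = -3)
h(R, f) = -3/2 (h(R, f) = 3/(-2) = 3*(-½) = -3/2)
s(d) = -3/2
(29349 + s(-212))*(k(25, -32) + 48353) = (29349 - 3/2)*(-3 + 48353) = (58695/2)*48350 = 1418951625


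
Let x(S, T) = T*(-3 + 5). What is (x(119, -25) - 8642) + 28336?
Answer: 19644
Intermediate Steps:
x(S, T) = 2*T (x(S, T) = T*2 = 2*T)
(x(119, -25) - 8642) + 28336 = (2*(-25) - 8642) + 28336 = (-50 - 8642) + 28336 = -8692 + 28336 = 19644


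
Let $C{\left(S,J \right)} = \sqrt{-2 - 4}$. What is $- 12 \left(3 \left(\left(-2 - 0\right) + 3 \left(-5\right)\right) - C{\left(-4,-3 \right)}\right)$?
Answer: $612 + 12 i \sqrt{6} \approx 612.0 + 29.394 i$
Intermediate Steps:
$C{\left(S,J \right)} = i \sqrt{6}$ ($C{\left(S,J \right)} = \sqrt{-6} = i \sqrt{6}$)
$- 12 \left(3 \left(\left(-2 - 0\right) + 3 \left(-5\right)\right) - C{\left(-4,-3 \right)}\right) = - 12 \left(3 \left(\left(-2 - 0\right) + 3 \left(-5\right)\right) - i \sqrt{6}\right) = - 12 \left(3 \left(\left(-2 + 0\right) - 15\right) - i \sqrt{6}\right) = - 12 \left(3 \left(-2 - 15\right) - i \sqrt{6}\right) = - 12 \left(3 \left(-17\right) - i \sqrt{6}\right) = - 12 \left(-51 - i \sqrt{6}\right) = 612 + 12 i \sqrt{6}$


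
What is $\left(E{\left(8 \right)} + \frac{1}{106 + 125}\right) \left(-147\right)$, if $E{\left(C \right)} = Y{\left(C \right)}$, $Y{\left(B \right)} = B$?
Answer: $- \frac{12943}{11} \approx -1176.6$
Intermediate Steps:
$E{\left(C \right)} = C$
$\left(E{\left(8 \right)} + \frac{1}{106 + 125}\right) \left(-147\right) = \left(8 + \frac{1}{106 + 125}\right) \left(-147\right) = \left(8 + \frac{1}{231}\right) \left(-147\right) = \frac{1849}{231} \left(-147\right) = - \frac{12943}{11}$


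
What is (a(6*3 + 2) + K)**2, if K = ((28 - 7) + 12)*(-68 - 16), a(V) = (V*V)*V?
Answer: 27331984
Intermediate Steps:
a(V) = V**3 (a(V) = V**2*V = V**3)
K = -2772 (K = (21 + 12)*(-84) = 33*(-84) = -2772)
(a(6*3 + 2) + K)**2 = ((6*3 + 2)**3 - 2772)**2 = ((18 + 2)**3 - 2772)**2 = (20**3 - 2772)**2 = (8000 - 2772)**2 = 5228**2 = 27331984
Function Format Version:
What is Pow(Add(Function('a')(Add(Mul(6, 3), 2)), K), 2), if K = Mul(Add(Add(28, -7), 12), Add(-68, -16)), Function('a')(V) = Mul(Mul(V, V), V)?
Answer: 27331984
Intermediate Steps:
Function('a')(V) = Pow(V, 3) (Function('a')(V) = Mul(Pow(V, 2), V) = Pow(V, 3))
K = -2772 (K = Mul(Add(21, 12), -84) = Mul(33, -84) = -2772)
Pow(Add(Function('a')(Add(Mul(6, 3), 2)), K), 2) = Pow(Add(Pow(Add(Mul(6, 3), 2), 3), -2772), 2) = Pow(Add(Pow(Add(18, 2), 3), -2772), 2) = Pow(Add(Pow(20, 3), -2772), 2) = Pow(Add(8000, -2772), 2) = Pow(5228, 2) = 27331984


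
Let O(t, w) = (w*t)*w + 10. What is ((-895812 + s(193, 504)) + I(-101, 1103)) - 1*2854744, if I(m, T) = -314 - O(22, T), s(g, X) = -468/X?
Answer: -427227905/14 ≈ -3.0516e+7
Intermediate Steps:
O(t, w) = 10 + t*w² (O(t, w) = (t*w)*w + 10 = t*w² + 10 = 10 + t*w²)
I(m, T) = -324 - 22*T² (I(m, T) = -314 - (10 + 22*T²) = -314 + (-10 - 22*T²) = -324 - 22*T²)
((-895812 + s(193, 504)) + I(-101, 1103)) - 1*2854744 = ((-895812 - 468/504) + (-324 - 22*1103²)) - 1*2854744 = ((-895812 - 468*1/504) + (-324 - 22*1216609)) - 2854744 = ((-895812 - 13/14) + (-324 - 26765398)) - 2854744 = (-12541381/14 - 26765722) - 2854744 = -387261489/14 - 2854744 = -427227905/14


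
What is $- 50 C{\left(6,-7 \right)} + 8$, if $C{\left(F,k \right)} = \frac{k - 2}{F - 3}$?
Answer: $158$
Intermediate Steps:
$C{\left(F,k \right)} = \frac{-2 + k}{-3 + F}$
$- 50 C{\left(6,-7 \right)} + 8 = - 50 \frac{-2 - 7}{-3 + 6} + 8 = - 50 \cdot \frac{1}{3} \left(-9\right) + 8 = \left(-50\right) \left(-3\right) + 8 = 150 + 8 = 158$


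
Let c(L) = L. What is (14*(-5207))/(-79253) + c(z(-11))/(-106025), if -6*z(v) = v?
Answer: 1131053437/1229677950 ≈ 0.91980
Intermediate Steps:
z(v) = -v/6
(14*(-5207))/(-79253) + c(z(-11))/(-106025) = (14*(-5207))/(-79253) - ⅙*(-11)/(-106025) = -72898*(-1/79253) + (11/6)*(-1/106025) = 1778/1933 - 11/636150 = 1131053437/1229677950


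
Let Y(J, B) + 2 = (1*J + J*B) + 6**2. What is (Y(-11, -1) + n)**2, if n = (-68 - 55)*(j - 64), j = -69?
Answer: 268730449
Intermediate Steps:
Y(J, B) = 34 + J + B*J (Y(J, B) = -2 + ((1*J + J*B) + 6**2) = -2 + ((J + B*J) + 36) = -2 + (36 + J + B*J) = 34 + J + B*J)
n = 16359 (n = (-68 - 55)*(-69 - 64) = -123*(-133) = 16359)
(Y(-11, -1) + n)**2 = ((34 - 11 - 1*(-11)) + 16359)**2 = ((34 - 11 + 11) + 16359)**2 = (34 + 16359)**2 = 16393**2 = 268730449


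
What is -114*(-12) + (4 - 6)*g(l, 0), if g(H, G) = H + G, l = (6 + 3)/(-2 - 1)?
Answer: 1374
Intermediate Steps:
l = -3 (l = 9/(-3) = 9*(-⅓) = -3)
g(H, G) = G + H
-114*(-12) + (4 - 6)*g(l, 0) = -114*(-12) + (4 - 6)*(0 - 3) = 1368 - 2*(-3) = 1368 + 6 = 1374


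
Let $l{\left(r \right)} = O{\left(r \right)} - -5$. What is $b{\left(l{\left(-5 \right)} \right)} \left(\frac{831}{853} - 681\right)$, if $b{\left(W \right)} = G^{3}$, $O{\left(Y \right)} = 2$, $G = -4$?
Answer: $\frac{37123968}{853} \approx 43522.0$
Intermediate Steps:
$l{\left(r \right)} = 7$ ($l{\left(r \right)} = 2 - -5 = 2 + 5 = 7$)
$b{\left(W \right)} = -64$ ($b{\left(W \right)} = \left(-4\right)^{3} = -64$)
$b{\left(l{\left(-5 \right)} \right)} \left(\frac{831}{853} - 681\right) = - 64 \left(\frac{831}{853} - 681\right) = \left(-64\right) \left(- \frac{580062}{853}\right) = \frac{37123968}{853}$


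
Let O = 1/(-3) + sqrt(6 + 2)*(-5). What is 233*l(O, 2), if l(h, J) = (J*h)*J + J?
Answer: 466/3 - 9320*sqrt(2) ≈ -13025.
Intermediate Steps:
O = -1/3 - 10*sqrt(2) (O = -1/3 + sqrt(8)*(-5) = -1/3 + (2*sqrt(2))*(-5) = -1/3 - 10*sqrt(2) ≈ -14.475)
l(h, J) = J + h*J**2 (l(h, J) = h*J**2 + J = J + h*J**2)
233*l(O, 2) = 233*(2*(1 + 2*(-1/3 - 10*sqrt(2)))) = 233*(2*(1 + (-2/3 - 20*sqrt(2)))) = 233*(2*(1/3 - 20*sqrt(2))) = 233*(2/3 - 40*sqrt(2)) = 466/3 - 9320*sqrt(2)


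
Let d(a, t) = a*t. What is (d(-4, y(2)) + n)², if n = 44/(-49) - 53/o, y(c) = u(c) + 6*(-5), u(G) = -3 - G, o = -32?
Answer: 48712462681/2458624 ≈ 19813.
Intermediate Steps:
y(c) = -33 - c (y(c) = (-3 - c) + 6*(-5) = (-3 - c) - 30 = -33 - c)
n = 1189/1568 (n = 44/(-49) - 53/(-32) = 44*(-1/49) - 53*(-1/32) = -44/49 + 53/32 = 1189/1568 ≈ 0.75829)
(d(-4, y(2)) + n)² = (-4*(-33 - 1*2) + 1189/1568)² = (-4*(-33 - 2) + 1189/1568)² = (-4*(-35) + 1189/1568)² = (140 + 1189/1568)² = (220709/1568)² = 48712462681/2458624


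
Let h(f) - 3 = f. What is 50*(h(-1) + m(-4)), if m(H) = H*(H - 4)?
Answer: 1700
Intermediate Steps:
h(f) = 3 + f
m(H) = H*(-4 + H)
50*(h(-1) + m(-4)) = 50*((3 - 1) - 4*(-4 - 4)) = 50*(2 - 4*(-8)) = 50*(2 + 32) = 50*34 = 1700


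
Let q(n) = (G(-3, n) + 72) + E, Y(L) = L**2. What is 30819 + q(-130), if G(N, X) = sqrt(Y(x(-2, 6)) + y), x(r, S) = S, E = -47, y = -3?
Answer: 30844 + sqrt(33) ≈ 30850.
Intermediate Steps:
G(N, X) = sqrt(33) (G(N, X) = sqrt(6**2 - 3) = sqrt(36 - 3) = sqrt(33))
q(n) = 25 + sqrt(33) (q(n) = (sqrt(33) + 72) - 47 = (72 + sqrt(33)) - 47 = 25 + sqrt(33))
30819 + q(-130) = 30819 + (25 + sqrt(33)) = 30844 + sqrt(33)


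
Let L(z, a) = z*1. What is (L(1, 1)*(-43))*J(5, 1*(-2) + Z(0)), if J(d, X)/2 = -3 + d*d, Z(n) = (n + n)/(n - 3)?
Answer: -1892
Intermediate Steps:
Z(n) = 2*n/(-3 + n) (Z(n) = (2*n)/(-3 + n) = 2*n/(-3 + n))
L(z, a) = z
J(d, X) = -6 + 2*d² (J(d, X) = 2*(-3 + d*d) = 2*(-3 + d²) = -6 + 2*d²)
(L(1, 1)*(-43))*J(5, 1*(-2) + Z(0)) = (1*(-43))*(-6 + 2*5²) = -43*(-6 + 2*25) = -43*(-6 + 50) = -43*44 = -1892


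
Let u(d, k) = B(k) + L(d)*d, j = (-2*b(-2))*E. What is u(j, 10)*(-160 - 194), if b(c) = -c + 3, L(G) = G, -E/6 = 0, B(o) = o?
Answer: -3540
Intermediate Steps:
E = 0 (E = -6*0 = 0)
b(c) = 3 - c
j = 0 (j = -2*(3 - 1*(-2))*0 = -2*(3 + 2)*0 = -2*5*0 = -10*0 = 0)
u(d, k) = k + d**2 (u(d, k) = k + d*d = k + d**2)
u(j, 10)*(-160 - 194) = (10 + 0**2)*(-160 - 194) = (10 + 0)*(-354) = 10*(-354) = -3540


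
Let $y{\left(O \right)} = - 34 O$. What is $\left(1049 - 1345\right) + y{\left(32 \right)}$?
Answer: $-1384$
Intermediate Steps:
$\left(1049 - 1345\right) + y{\left(32 \right)} = \left(1049 - 1345\right) - 1088 = -296 - 1088 = -1384$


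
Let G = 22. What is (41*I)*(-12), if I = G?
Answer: -10824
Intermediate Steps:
I = 22
(41*I)*(-12) = (41*22)*(-12) = 902*(-12) = -10824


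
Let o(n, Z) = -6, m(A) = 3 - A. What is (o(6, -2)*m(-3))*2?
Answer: -72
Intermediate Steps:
(o(6, -2)*m(-3))*2 = -6*(3 - 1*(-3))*2 = -6*(3 + 3)*2 = -6*6*2 = -36*2 = -72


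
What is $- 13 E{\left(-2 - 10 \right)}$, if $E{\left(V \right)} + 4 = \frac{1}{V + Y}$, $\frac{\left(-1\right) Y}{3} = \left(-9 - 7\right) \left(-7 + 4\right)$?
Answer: $\frac{625}{12} \approx 52.083$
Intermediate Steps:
$Y = -144$ ($Y = - 3 \left(-9 - 7\right) \left(-7 + 4\right) = - 3 \left(\left(-16\right) \left(-3\right)\right) = \left(-3\right) 48 = -144$)
$E{\left(V \right)} = -4 + \frac{1}{-144 + V}$ ($E{\left(V \right)} = -4 + \frac{1}{V - 144} = -4 + \frac{1}{-144 + V}$)
$- 13 E{\left(-2 - 10 \right)} = - 13 \frac{577 - 4 \left(-2 - 10\right)}{-144 - 12} = - 13 \frac{577 - -48}{-144 - 12} = - 13 \frac{577 + 48}{-156} = - 13 \left(\left(- \frac{1}{156}\right) 625\right) = \left(-13\right) \left(- \frac{625}{156}\right) = \frac{625}{12}$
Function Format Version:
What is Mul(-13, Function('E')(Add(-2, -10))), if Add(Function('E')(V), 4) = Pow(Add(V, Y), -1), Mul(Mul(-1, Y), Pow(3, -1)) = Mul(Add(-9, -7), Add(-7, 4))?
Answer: Rational(625, 12) ≈ 52.083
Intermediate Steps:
Y = -144 (Y = Mul(-3, Mul(Add(-9, -7), Add(-7, 4))) = Mul(-3, Mul(-16, -3)) = Mul(-3, 48) = -144)
Function('E')(V) = Add(-4, Pow(Add(-144, V), -1)) (Function('E')(V) = Add(-4, Pow(Add(V, -144), -1)) = Add(-4, Pow(Add(-144, V), -1)))
Mul(-13, Function('E')(Add(-2, -10))) = Mul(-13, Mul(Pow(Add(-144, Add(-2, -10)), -1), Add(577, Mul(-4, Add(-2, -10))))) = Mul(-13, Mul(Pow(Add(-144, -12), -1), Add(577, Mul(-4, -12)))) = Mul(-13, Mul(Pow(-156, -1), Add(577, 48))) = Mul(-13, Mul(Rational(-1, 156), 625)) = Mul(-13, Rational(-625, 156)) = Rational(625, 12)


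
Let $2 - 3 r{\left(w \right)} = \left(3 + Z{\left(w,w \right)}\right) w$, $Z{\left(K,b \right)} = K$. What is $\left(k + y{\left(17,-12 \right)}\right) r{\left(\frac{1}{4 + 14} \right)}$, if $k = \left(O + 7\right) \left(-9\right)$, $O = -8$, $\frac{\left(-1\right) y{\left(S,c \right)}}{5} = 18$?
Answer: $- \frac{593}{12} \approx -49.417$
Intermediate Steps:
$y{\left(S,c \right)} = -90$ ($y{\left(S,c \right)} = \left(-5\right) 18 = -90$)
$r{\left(w \right)} = \frac{2}{3} - \frac{w \left(3 + w\right)}{3}$ ($r{\left(w \right)} = \frac{2}{3} - \frac{\left(3 + w\right) w}{3} = \frac{2}{3} - \frac{w \left(3 + w\right)}{3}$)
$k = 9$ ($k = \left(-8 + 7\right) \left(-9\right) = \left(-1\right) \left(-9\right) = 9$)
$\left(k + y{\left(17,-12 \right)}\right) r{\left(\frac{1}{4 + 14} \right)} = \left(9 - 90\right) \left(\frac{2}{3} - \frac{1}{4 + 14} - \frac{\left(\frac{1}{4 + 14}\right)^{2}}{3}\right) = - 81 \left(\frac{2}{3} - \frac{1}{18} - \frac{\left(\frac{1}{18}\right)^{2}}{3}\right) = - 81 \left(\frac{2}{3} - \frac{1}{18} - \frac{1}{3 \cdot 324}\right) = - 81 \left(\frac{2}{3} - \frac{1}{18} - \frac{1}{972}\right) = \left(-81\right) \frac{593}{972} = - \frac{593}{12}$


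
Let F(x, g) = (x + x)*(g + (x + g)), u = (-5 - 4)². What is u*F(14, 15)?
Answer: 99792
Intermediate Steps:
u = 81 (u = (-9)² = 81)
F(x, g) = 2*x*(x + 2*g) (F(x, g) = (2*x)*(g + (g + x)) = (2*x)*(x + 2*g) = 2*x*(x + 2*g))
u*F(14, 15) = 81*(2*14*(14 + 2*15)) = 81*(2*14*(14 + 30)) = 81*(2*14*44) = 81*1232 = 99792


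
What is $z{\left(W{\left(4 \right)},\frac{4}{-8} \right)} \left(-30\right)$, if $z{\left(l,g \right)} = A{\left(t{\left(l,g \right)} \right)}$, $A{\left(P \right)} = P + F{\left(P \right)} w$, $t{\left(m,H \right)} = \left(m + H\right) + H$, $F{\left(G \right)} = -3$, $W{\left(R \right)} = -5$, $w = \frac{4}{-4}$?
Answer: $90$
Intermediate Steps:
$w = -1$ ($w = 4 \left(- \frac{1}{4}\right) = -1$)
$t{\left(m,H \right)} = m + 2 H$ ($t{\left(m,H \right)} = \left(H + m\right) + H = m + 2 H$)
$A{\left(P \right)} = 3 + P$ ($A{\left(P \right)} = P - -3 = P + 3 = 3 + P$)
$z{\left(l,g \right)} = 3 + l + 2 g$ ($z{\left(l,g \right)} = 3 + \left(l + 2 g\right) = 3 + l + 2 g$)
$z{\left(W{\left(4 \right)},\frac{4}{-8} \right)} \left(-30\right) = \left(3 - 5 + 2 \frac{4}{-8}\right) \left(-30\right) = \left(3 - 5 + 2 \cdot 4 \left(- \frac{1}{8}\right)\right) \left(-30\right) = \left(3 - 5 + 2 \left(- \frac{1}{2}\right)\right) \left(-30\right) = \left(3 - 5 - 1\right) \left(-30\right) = \left(-3\right) \left(-30\right) = 90$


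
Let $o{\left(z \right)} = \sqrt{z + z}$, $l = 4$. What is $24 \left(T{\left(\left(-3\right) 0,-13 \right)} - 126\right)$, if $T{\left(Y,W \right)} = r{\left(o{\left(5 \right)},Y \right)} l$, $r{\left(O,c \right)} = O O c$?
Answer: $-3024$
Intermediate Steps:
$o{\left(z \right)} = \sqrt{2} \sqrt{z}$ ($o{\left(z \right)} = \sqrt{2 z} = \sqrt{2} \sqrt{z}$)
$r{\left(O,c \right)} = c O^{2}$ ($r{\left(O,c \right)} = O^{2} c = c O^{2}$)
$T{\left(Y,W \right)} = 40 Y$ ($T{\left(Y,W \right)} = Y \left(\sqrt{2} \sqrt{5}\right)^{2} \cdot 4 = Y \left(\sqrt{10}\right)^{2} \cdot 4 = Y 10 \cdot 4 = 10 Y 4 = 40 Y$)
$24 \left(T{\left(\left(-3\right) 0,-13 \right)} - 126\right) = 24 \left(40 \left(\left(-3\right) 0\right) - 126\right) = 24 \left(40 \cdot 0 - 126\right) = 24 \left(0 - 126\right) = 24 \left(-126\right) = -3024$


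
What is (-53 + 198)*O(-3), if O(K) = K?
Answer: -435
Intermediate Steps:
(-53 + 198)*O(-3) = (-53 + 198)*(-3) = 145*(-3) = -435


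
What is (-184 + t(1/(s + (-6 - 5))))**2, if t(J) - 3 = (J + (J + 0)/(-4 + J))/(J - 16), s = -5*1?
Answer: 9141890885136/279057025 ≈ 32760.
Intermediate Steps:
s = -5
t(J) = 3 + (J + J/(-4 + J))/(-16 + J) (t(J) = 3 + (J + (J + 0)/(-4 + J))/(J - 16) = 3 + (J + J/(-4 + J))/(-16 + J))
(-184 + t(1/(s + (-6 - 5))))**2 = (-184 + (192 - 63/(-5 + (-6 - 5)) + 4*(1/(-5 + (-6 - 5)))**2)/(64 + (1/(-5 + (-6 - 5)))**2 - 20/(-5 + (-6 - 5))))**2 = (-184 + (192 - 63/(-5 - 11) + 4*(1/(-5 - 11))**2)/(64 + (1/(-5 - 11))**2 - 20/(-5 - 11)))**2 = (-184 + (192 - 63/(-16) + 4*(1/(-16))**2)/(64 + (1/(-16))**2 - 20/(-16)))**2 = (-184 + (192 - 63*(-1/16) + 4*(-1/16)**2)/(64 + (-1/16)**2 - 20*(-1/16)))**2 = (-184 + (192 + 63/16 + 4*(1/256))/(64 + 1/256 + 5/4))**2 = (-184 + (192 + 63/16 + 1/64)/(16705/256))**2 = (-184 + (256/16705)*(12541/64))**2 = (-184 + 50164/16705)**2 = (-3023556/16705)**2 = 9141890885136/279057025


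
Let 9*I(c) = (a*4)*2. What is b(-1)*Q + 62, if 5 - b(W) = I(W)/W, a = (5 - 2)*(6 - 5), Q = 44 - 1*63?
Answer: -251/3 ≈ -83.667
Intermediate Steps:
Q = -19 (Q = 44 - 63 = -19)
a = 3 (a = 3*1 = 3)
I(c) = 8/3 (I(c) = ((3*4)*2)/9 = (12*2)/9 = (⅑)*24 = 8/3)
b(W) = 5 - 8/(3*W)
b(-1)*Q + 62 = (5 - 8/3/(-1))*(-19) + 62 = (5 - 8/3*(-1))*(-19) + 62 = (5 + 8/3)*(-19) + 62 = (23/3)*(-19) + 62 = -437/3 + 62 = -251/3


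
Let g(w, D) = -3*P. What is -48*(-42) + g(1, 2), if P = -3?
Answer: 2025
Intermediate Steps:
g(w, D) = 9 (g(w, D) = -3*(-3) = 9)
-48*(-42) + g(1, 2) = -48*(-42) + 9 = 2016 + 9 = 2025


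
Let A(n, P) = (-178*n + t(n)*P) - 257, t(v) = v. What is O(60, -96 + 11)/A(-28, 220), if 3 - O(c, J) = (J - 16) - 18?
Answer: -122/1433 ≈ -0.085136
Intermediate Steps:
O(c, J) = 37 - J (O(c, J) = 3 - ((J - 16) - 18) = 3 - ((-16 + J) - 18) = 3 - (-34 + J) = 3 + (34 - J) = 37 - J)
A(n, P) = -257 - 178*n + P*n (A(n, P) = (-178*n + n*P) - 257 = (-178*n + P*n) - 257 = -257 - 178*n + P*n)
O(60, -96 + 11)/A(-28, 220) = (37 - (-96 + 11))/(-257 - 178*(-28) + 220*(-28)) = (37 - 1*(-85))/(-257 + 4984 - 6160) = (37 + 85)/(-1433) = 122*(-1/1433) = -122/1433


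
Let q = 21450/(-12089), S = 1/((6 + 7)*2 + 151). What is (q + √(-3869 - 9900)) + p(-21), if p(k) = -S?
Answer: -346249/194523 + 7*I*√281 ≈ -1.78 + 117.34*I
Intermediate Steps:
S = 1/177 (S = 1/(13*2 + 151) = 1/(26 + 151) = 1/177 ≈ 0.0056497)
q = -1950/1099 (q = 21450*(-1/12089) = -1950/1099 ≈ -1.7743)
p(k) = -1/177 (p(k) = -1*1/177 = -1/177)
(q + √(-3869 - 9900)) + p(-21) = (-1950/1099 + √(-3869 - 9900)) - 1/177 = (-1950/1099 + √(-13769)) - 1/177 = (-1950/1099 + 7*I*√281) - 1/177 = -346249/194523 + 7*I*√281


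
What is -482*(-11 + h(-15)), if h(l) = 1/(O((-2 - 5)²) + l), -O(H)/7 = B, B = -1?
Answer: 21449/4 ≈ 5362.3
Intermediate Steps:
O(H) = 7 (O(H) = -7*(-1) = 7)
h(l) = 1/(7 + l)
-482*(-11 + h(-15)) = -482*(-11 + 1/(7 - 15)) = -482*(-11 + 1/(-8)) = -482*(-11 - ⅛) = -482*(-89/8) = 21449/4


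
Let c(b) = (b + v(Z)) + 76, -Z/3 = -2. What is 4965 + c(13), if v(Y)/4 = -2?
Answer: 5046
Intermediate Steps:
Z = 6 (Z = -3*(-2) = 6)
v(Y) = -8 (v(Y) = 4*(-2) = -8)
c(b) = 68 + b (c(b) = (b - 8) + 76 = (-8 + b) + 76 = 68 + b)
4965 + c(13) = 4965 + (68 + 13) = 4965 + 81 = 5046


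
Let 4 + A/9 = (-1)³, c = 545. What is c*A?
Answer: -24525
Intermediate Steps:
A = -45 (A = -36 + 9*(-1)³ = -36 + 9*(-1) = -36 - 9 = -45)
c*A = 545*(-45) = -24525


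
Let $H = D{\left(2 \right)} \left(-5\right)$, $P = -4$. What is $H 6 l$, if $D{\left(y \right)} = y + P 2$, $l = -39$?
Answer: $-7020$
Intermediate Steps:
$D{\left(y \right)} = -8 + y$ ($D{\left(y \right)} = y - 8 = -8 + y$)
$H = 30$ ($H = \left(-8 + 2\right) \left(-5\right) = \left(-6\right) \left(-5\right) = 30$)
$H 6 l = 30 \cdot 6 \left(-39\right) = 180 \left(-39\right) = -7020$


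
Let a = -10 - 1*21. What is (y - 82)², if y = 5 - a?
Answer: 2116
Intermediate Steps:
a = -31 (a = -10 - 21 = -31)
y = 36 (y = 5 - 1*(-31) = 5 + 31 = 36)
(y - 82)² = (36 - 82)² = (-46)² = 2116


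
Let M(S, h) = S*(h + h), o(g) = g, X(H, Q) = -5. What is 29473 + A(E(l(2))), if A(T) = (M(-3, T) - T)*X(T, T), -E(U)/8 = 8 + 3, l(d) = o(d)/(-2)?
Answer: 26393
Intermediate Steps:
M(S, h) = 2*S*h (M(S, h) = S*(2*h) = 2*S*h)
l(d) = -d/2 (l(d) = d/(-2) = d*(-½) = -d/2)
E(U) = -88 (E(U) = -8*(8 + 3) = -8*11 = -88)
A(T) = 35*T (A(T) = (2*(-3)*T - T)*(-5) = (-6*T - T)*(-5) = -7*T*(-5) = 35*T)
29473 + A(E(l(2))) = 29473 + 35*(-88) = 29473 - 3080 = 26393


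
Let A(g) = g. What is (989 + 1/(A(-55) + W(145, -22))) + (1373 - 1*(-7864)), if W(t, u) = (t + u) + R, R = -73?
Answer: 51129/5 ≈ 10226.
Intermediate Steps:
W(t, u) = -73 + t + u (W(t, u) = (t + u) - 73 = -73 + t + u)
(989 + 1/(A(-55) + W(145, -22))) + (1373 - 1*(-7864)) = (989 + 1/(-55 + (-73 + 145 - 22))) + (1373 - 1*(-7864)) = (989 + 1/(-55 + 50)) + (1373 + 7864) = (989 + 1/(-5)) + 9237 = (989 - ⅕) + 9237 = 4944/5 + 9237 = 51129/5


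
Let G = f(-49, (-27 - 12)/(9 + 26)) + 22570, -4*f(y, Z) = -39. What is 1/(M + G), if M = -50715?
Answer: -4/112541 ≈ -3.5543e-5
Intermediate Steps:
f(y, Z) = 39/4 (f(y, Z) = -¼*(-39) = 39/4)
G = 90319/4 (G = 39/4 + 22570 = 90319/4 ≈ 22580.)
1/(M + G) = 1/(-50715 + 90319/4) = 1/(-112541/4) = -4/112541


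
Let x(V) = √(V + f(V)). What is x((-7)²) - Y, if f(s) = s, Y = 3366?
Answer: -3366 + 7*√2 ≈ -3356.1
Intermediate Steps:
x(V) = √2*√V (x(V) = √(V + V) = √(2*V) = √2*√V)
x((-7)²) - Y = √2*√((-7)²) - 1*3366 = √2*√49 - 3366 = √2*7 - 3366 = 7*√2 - 3366 = -3366 + 7*√2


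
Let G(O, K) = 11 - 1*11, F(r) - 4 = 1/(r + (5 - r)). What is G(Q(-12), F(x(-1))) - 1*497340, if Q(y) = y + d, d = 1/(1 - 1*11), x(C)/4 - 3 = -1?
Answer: -497340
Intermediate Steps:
x(C) = 8 (x(C) = 12 + 4*(-1) = 12 - 4 = 8)
d = -1/10 (d = 1/(1 - 11) = 1/(-10) = -1/10 ≈ -0.10000)
Q(y) = -1/10 + y (Q(y) = y - 1/10 = -1/10 + y)
F(r) = 21/5 (F(r) = 4 + 1/(r + (5 - r)) = 4 + 1/5 = 21/5)
G(O, K) = 0 (G(O, K) = 11 - 11 = 0)
G(Q(-12), F(x(-1))) - 1*497340 = 0 - 1*497340 = 0 - 497340 = -497340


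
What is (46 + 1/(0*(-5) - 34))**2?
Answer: 2442969/1156 ≈ 2113.3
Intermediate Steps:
(46 + 1/(0*(-5) - 34))**2 = (46 + 1/(0 - 34))**2 = (46 + 1/(-34))**2 = (46 - 1/34)**2 = (1563/34)**2 = 2442969/1156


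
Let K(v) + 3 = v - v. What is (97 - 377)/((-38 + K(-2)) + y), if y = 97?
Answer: -5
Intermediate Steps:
K(v) = -3 (K(v) = -3 + (v - v) = -3 + 0 = -3)
(97 - 377)/((-38 + K(-2)) + y) = (97 - 377)/((-38 - 3) + 97) = -280/(-41 + 97) = -280/56 = -280*1/56 = -5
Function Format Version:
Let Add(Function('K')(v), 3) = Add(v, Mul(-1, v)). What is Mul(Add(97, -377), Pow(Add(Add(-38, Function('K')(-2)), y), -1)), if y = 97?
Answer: -5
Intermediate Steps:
Function('K')(v) = -3 (Function('K')(v) = Add(-3, Add(v, Mul(-1, v))) = Add(-3, 0) = -3)
Mul(Add(97, -377), Pow(Add(Add(-38, Function('K')(-2)), y), -1)) = Mul(Add(97, -377), Pow(Add(Add(-38, -3), 97), -1)) = Mul(-280, Pow(Add(-41, 97), -1)) = Mul(-280, Pow(56, -1)) = Mul(-280, Rational(1, 56)) = -5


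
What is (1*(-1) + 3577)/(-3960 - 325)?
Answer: -3576/4285 ≈ -0.83454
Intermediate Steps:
(1*(-1) + 3577)/(-3960 - 325) = (-1 + 3577)/(-4285) = 3576*(-1/4285) = -3576/4285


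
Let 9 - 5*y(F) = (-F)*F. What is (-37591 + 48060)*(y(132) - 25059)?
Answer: -1129207278/5 ≈ -2.2584e+8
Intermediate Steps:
y(F) = 9/5 + F²/5 (y(F) = 9/5 - (-F)*F/5 = 9/5 - (-1)*F²/5 = 9/5 + F²/5)
(-37591 + 48060)*(y(132) - 25059) = (-37591 + 48060)*((9/5 + (⅕)*132²) - 25059) = 10469*((9/5 + (⅕)*17424) - 25059) = 10469*((9/5 + 17424/5) - 25059) = 10469*(17433/5 - 25059) = 10469*(-107862/5) = -1129207278/5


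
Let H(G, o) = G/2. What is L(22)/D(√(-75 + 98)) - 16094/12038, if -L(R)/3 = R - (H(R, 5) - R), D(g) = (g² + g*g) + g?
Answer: -148003/42133 + 99*√23/2093 ≈ -3.2859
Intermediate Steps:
H(G, o) = G/2 (H(G, o) = G*(½) = G/2)
D(g) = g + 2*g² (D(g) = (g² + g²) + g = 2*g² + g = g + 2*g²)
L(R) = -9*R/2 (L(R) = -3*(R - (R/2 - R)) = -3*(R - (-1)*R/2) = -3*(R + R/2) = -9*R/2)
L(22)/D(√(-75 + 98)) - 16094/12038 = (-9/2*22)/((√(-75 + 98)*(1 + 2*√(-75 + 98)))) - 16094/12038 = -99*√23/(23*(1 + 2*√23)) - 16094*1/12038 = -99*√23/(23*(1 + 2*√23)) - 619/463 = -619/463 - 99*√23/(23*(1 + 2*√23))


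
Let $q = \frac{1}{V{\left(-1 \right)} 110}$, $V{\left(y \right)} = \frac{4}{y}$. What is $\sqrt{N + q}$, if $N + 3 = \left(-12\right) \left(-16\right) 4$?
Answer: $\frac{\sqrt{37025890}}{220} \approx 27.659$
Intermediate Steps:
$N = 765$ ($N = -3 + \left(-12\right) \left(-16\right) 4 = -3 + 192 \cdot 4 = -3 + 768 = 765$)
$q = - \frac{1}{440}$ ($q = \frac{1}{\frac{4}{-1} \cdot 110} = \frac{1}{4 \left(-1\right) 110} = \frac{1}{\left(-4\right) 110} = \frac{1}{-440} = - \frac{1}{440} \approx -0.0022727$)
$\sqrt{N + q} = \sqrt{765 - \frac{1}{440}} = \sqrt{\frac{336599}{440}} = \frac{\sqrt{37025890}}{220}$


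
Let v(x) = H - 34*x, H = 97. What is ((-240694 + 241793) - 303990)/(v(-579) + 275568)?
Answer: -302891/295351 ≈ -1.0255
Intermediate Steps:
v(x) = 97 - 34*x
((-240694 + 241793) - 303990)/(v(-579) + 275568) = ((-240694 + 241793) - 303990)/((97 - 34*(-579)) + 275568) = (1099 - 303990)/((97 + 19686) + 275568) = -302891/(19783 + 275568) = -302891/295351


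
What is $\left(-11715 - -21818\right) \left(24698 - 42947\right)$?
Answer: $-184369647$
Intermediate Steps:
$\left(-11715 - -21818\right) \left(24698 - 42947\right) = \left(-11715 + \left(-2497 + 24315\right)\right) \left(-18249\right) = \left(-11715 + 21818\right) \left(-18249\right) = 10103 \left(-18249\right) = -184369647$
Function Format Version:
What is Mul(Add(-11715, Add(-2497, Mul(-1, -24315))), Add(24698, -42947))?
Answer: -184369647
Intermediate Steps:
Mul(Add(-11715, Add(-2497, Mul(-1, -24315))), Add(24698, -42947)) = Mul(Add(-11715, Add(-2497, 24315)), -18249) = Mul(Add(-11715, 21818), -18249) = Mul(10103, -18249) = -184369647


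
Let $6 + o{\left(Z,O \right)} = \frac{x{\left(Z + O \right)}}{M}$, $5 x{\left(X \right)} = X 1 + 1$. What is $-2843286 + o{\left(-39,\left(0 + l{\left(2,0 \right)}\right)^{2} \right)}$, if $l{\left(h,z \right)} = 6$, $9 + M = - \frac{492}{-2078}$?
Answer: $- \frac{129440866222}{45525} \approx -2.8433 \cdot 10^{6}$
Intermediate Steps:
$x{\left(X \right)} = \frac{1}{5} + \frac{X}{5}$ ($x{\left(X \right)} = \frac{X 1 + 1}{5} = \frac{X + 1}{5} = \frac{1 + X}{5} = \frac{1}{5} + \frac{X}{5}$)
$M = - \frac{9105}{1039}$ ($M = -9 - \frac{492}{-2078} = -9 - - \frac{246}{1039} = -9 + \frac{246}{1039} = - \frac{9105}{1039} \approx -8.7632$)
$o{\left(Z,O \right)} = - \frac{274189}{45525} - \frac{1039 O}{45525} - \frac{1039 Z}{45525}$ ($o{\left(Z,O \right)} = -6 + \frac{\frac{1}{5} + \frac{Z + O}{5}}{- \frac{9105}{1039}} = -6 + \left(\frac{1}{5} + \frac{O + Z}{5}\right) \left(- \frac{1039}{9105}\right) = -6 + \left(\frac{1}{5} + \left(\frac{O}{5} + \frac{Z}{5}\right)\right) \left(- \frac{1039}{9105}\right) = -6 + \left(\frac{1}{5} + \frac{O}{5} + \frac{Z}{5}\right) \left(- \frac{1039}{9105}\right) = -6 - \left(\frac{1039}{45525} + \frac{1039 O}{45525} + \frac{1039 Z}{45525}\right) = - \frac{274189}{45525} - \frac{1039 O}{45525} - \frac{1039 Z}{45525}$)
$-2843286 + o{\left(-39,\left(0 + l{\left(2,0 \right)}\right)^{2} \right)} = -2843286 - \left(\frac{233668}{45525} + \frac{1039 \left(0 + 6\right)^{2}}{45525}\right) = -2843286 - \left(\frac{233668}{45525} + \frac{12468}{15175}\right) = -2843286 - \frac{271072}{45525} = - \frac{129440866222}{45525}$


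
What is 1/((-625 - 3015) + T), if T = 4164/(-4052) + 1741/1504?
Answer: -1523552/5545531311 ≈ -0.00027474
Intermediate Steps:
T = 197969/1523552 (T = 4164*(-1/4052) + 1741*(1/1504) = -1041/1013 + 1741/1504 = 197969/1523552 ≈ 0.12994)
1/((-625 - 3015) + T) = 1/((-625 - 3015) + 197969/1523552) = 1/(-3640 + 197969/1523552) = 1/(-5545531311/1523552) = -1523552/5545531311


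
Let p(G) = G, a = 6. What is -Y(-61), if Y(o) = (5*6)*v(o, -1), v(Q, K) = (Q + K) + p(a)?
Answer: 1680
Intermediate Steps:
v(Q, K) = 6 + K + Q (v(Q, K) = (Q + K) + 6 = (K + Q) + 6 = 6 + K + Q)
Y(o) = 150 + 30*o (Y(o) = (5*6)*(6 - 1 + o) = 30*(5 + o) = 150 + 30*o)
-Y(-61) = -(150 + 30*(-61)) = -(150 - 1830) = -1*(-1680) = 1680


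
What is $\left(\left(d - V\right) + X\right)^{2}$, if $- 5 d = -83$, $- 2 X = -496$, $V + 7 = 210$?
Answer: $\frac{94864}{25} \approx 3794.6$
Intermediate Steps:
$V = 203$ ($V = -7 + 210 = 203$)
$X = 248$ ($X = \left(- \frac{1}{2}\right) \left(-496\right) = 248$)
$d = \frac{83}{5}$ ($d = \left(- \frac{1}{5}\right) \left(-83\right) = \frac{83}{5} \approx 16.6$)
$\left(\left(d - V\right) + X\right)^{2} = \left(\left(\frac{83}{5} - 203\right) + 248\right)^{2} = \left(- \frac{932}{5} + 248\right)^{2} = \left(\frac{308}{5}\right)^{2} = \frac{94864}{25}$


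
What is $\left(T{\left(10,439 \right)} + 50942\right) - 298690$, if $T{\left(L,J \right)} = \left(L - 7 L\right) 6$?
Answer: $-248108$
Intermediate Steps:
$T{\left(L,J \right)} = - 36 L$ ($T{\left(L,J \right)} = - 6 L 6 = - 36 L$)
$\left(T{\left(10,439 \right)} + 50942\right) - 298690 = \left(\left(-36\right) 10 + 50942\right) - 298690 = \left(-360 + 50942\right) - 298690 = 50582 - 298690 = -248108$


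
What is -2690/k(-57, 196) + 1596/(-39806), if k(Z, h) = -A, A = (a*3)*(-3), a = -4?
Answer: 26755171/358254 ≈ 74.682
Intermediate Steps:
A = 36 (A = -4*3*(-3) = -12*(-3) = 36)
k(Z, h) = -36 (k(Z, h) = -1*36 = -36)
-2690/k(-57, 196) + 1596/(-39806) = -2690/(-36) + 1596/(-39806) = -2690*(-1/36) + 1596*(-1/39806) = 1345/18 - 798/19903 = 26755171/358254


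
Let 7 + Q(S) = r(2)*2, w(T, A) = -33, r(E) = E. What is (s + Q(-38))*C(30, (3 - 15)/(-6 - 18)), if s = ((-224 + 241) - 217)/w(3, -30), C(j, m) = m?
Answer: 101/66 ≈ 1.5303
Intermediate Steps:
s = 200/33 (s = ((-224 + 241) - 217)/(-33) = (17 - 217)*(-1/33) = -200*(-1/33) = 200/33 ≈ 6.0606)
Q(S) = -3 (Q(S) = -7 + 2*2 = -7 + 4 = -3)
(s + Q(-38))*C(30, (3 - 15)/(-6 - 18)) = (200/33 - 3)*((3 - 15)/(-6 - 18)) = 101*(-12/(-24))/33 = 101*(-12*(-1/24))/33 = (101/33)*(½) = 101/66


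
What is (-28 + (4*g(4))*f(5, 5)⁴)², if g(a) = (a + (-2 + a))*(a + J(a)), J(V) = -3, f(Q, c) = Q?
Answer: 224160784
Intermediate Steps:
g(a) = (-3 + a)*(-2 + 2*a) (g(a) = (a + (-2 + a))*(a - 3) = (-2 + 2*a)*(-3 + a) = (-3 + a)*(-2 + 2*a))
(-28 + (4*g(4))*f(5, 5)⁴)² = (-28 + (4*(6 - 8*4 + 2*4²))*5⁴)² = (-28 + (4*(6 - 32 + 2*16))*625)² = (-28 + (4*(6 - 32 + 32))*625)² = (-28 + (4*6)*625)² = (-28 + 24*625)² = (-28 + 15000)² = 14972² = 224160784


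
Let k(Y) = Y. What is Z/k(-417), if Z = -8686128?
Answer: 2895376/139 ≈ 20830.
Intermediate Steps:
Z/k(-417) = -8686128/(-417) = -8686128*(-1/417) = 2895376/139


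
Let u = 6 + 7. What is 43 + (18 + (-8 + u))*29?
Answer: 710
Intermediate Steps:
u = 13
43 + (18 + (-8 + u))*29 = 43 + (18 + (-8 + 13))*29 = 43 + (18 + 5)*29 = 43 + 23*29 = 43 + 667 = 710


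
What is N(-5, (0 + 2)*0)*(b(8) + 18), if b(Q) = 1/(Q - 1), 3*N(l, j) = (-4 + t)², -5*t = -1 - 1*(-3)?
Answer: 61468/525 ≈ 117.08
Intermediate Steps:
t = -⅖ (t = -(-1 - 1*(-3))/5 = -(-1 + 3)/5 = -⅕*2 = -⅖ ≈ -0.40000)
N(l, j) = 484/75 (N(l, j) = (-4 - ⅖)²/3 = (-22/5)²/3 = (⅓)*(484/25) = 484/75)
b(Q) = 1/(-1 + Q)
N(-5, (0 + 2)*0)*(b(8) + 18) = 484*(1/(-1 + 8) + 18)/75 = 484*(1/7 + 18)/75 = 484*(⅐ + 18)/75 = (484/75)*(127/7) = 61468/525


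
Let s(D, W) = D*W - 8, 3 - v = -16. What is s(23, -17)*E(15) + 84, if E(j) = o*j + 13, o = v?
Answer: -118818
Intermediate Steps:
v = 19 (v = 3 - 1*(-16) = 3 + 16 = 19)
o = 19
s(D, W) = -8 + D*W
E(j) = 13 + 19*j (E(j) = 19*j + 13 = 13 + 19*j)
s(23, -17)*E(15) + 84 = (-8 + 23*(-17))*(13 + 19*15) + 84 = (-8 - 391)*(13 + 285) + 84 = -399*298 + 84 = -118902 + 84 = -118818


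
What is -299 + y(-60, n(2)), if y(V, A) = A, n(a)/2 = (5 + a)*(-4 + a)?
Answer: -327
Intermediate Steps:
n(a) = 2*(-4 + a)*(5 + a) (n(a) = 2*((5 + a)*(-4 + a)) = 2*((-4 + a)*(5 + a)) = 2*(-4 + a)*(5 + a))
-299 + y(-60, n(2)) = -299 + (-40 + 2*2 + 2*2**2) = -299 + (-40 + 4 + 2*4) = -299 + (-40 + 4 + 8) = -299 - 28 = -327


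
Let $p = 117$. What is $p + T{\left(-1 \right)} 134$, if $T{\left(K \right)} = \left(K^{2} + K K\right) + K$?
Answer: $251$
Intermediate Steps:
$T{\left(K \right)} = K + 2 K^{2}$ ($T{\left(K \right)} = \left(K^{2} + K^{2}\right) + K = 2 K^{2} + K = K + 2 K^{2}$)
$p + T{\left(-1 \right)} 134 = 117 + - (1 + 2 \left(-1\right)) 134 = 117 + - (1 - 2) 134 = 117 + \left(-1\right) \left(-1\right) 134 = 117 + 1 \cdot 134 = 117 + 134 = 251$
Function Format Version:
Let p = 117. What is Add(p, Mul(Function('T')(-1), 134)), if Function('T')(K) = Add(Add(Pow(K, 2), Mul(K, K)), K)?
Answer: 251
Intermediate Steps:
Function('T')(K) = Add(K, Mul(2, Pow(K, 2))) (Function('T')(K) = Add(Add(Pow(K, 2), Pow(K, 2)), K) = Add(Mul(2, Pow(K, 2)), K) = Add(K, Mul(2, Pow(K, 2))))
Add(p, Mul(Function('T')(-1), 134)) = Add(117, Mul(Mul(-1, Add(1, Mul(2, -1))), 134)) = Add(117, Mul(Mul(-1, Add(1, -2)), 134)) = Add(117, Mul(Mul(-1, -1), 134)) = Add(117, Mul(1, 134)) = Add(117, 134) = 251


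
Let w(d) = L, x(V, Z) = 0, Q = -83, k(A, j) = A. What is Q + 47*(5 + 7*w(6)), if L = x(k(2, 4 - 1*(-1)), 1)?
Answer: 152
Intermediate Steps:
L = 0
w(d) = 0
Q + 47*(5 + 7*w(6)) = -83 + 47*(5 + 7*0) = -83 + 47*(5 + 0) = -83 + 47*5 = -83 + 235 = 152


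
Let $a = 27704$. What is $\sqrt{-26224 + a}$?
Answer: $2 \sqrt{370} \approx 38.471$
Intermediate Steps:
$\sqrt{-26224 + a} = \sqrt{-26224 + 27704} = \sqrt{1480} = 2 \sqrt{370}$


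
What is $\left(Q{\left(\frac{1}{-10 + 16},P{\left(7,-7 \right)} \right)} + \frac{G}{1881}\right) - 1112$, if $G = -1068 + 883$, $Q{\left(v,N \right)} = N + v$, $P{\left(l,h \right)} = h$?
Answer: $- \frac{4209421}{3762} \approx -1118.9$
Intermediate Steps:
$G = -185$
$\left(Q{\left(\frac{1}{-10 + 16},P{\left(7,-7 \right)} \right)} + \frac{G}{1881}\right) - 1112 = \left(\left(-7 + \frac{1}{-10 + 16}\right) - \frac{185}{1881}\right) - 1112 = \left(\left(-7 + \frac{1}{6}\right) - \frac{185}{1881}\right) - 1112 = \left(- \frac{41}{6} - \frac{185}{1881}\right) - 1112 = - \frac{26077}{3762} - 1112 = - \frac{4209421}{3762}$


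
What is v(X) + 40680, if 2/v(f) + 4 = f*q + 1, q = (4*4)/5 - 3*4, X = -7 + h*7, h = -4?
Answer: 12407402/305 ≈ 40680.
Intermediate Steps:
X = -35 (X = -7 - 4*7 = -7 - 28 = -35)
q = -44/5 (q = 16*(⅕) - 12 = 16/5 - 12 = -44/5 ≈ -8.8000)
v(f) = 2/(-3 - 44*f/5) (v(f) = 2/(-4 + (f*(-44/5) + 1)) = 2/(-4 + (-44*f/5 + 1)) = 2/(-4 + (1 - 44*f/5)) = 2/(-3 - 44*f/5))
v(X) + 40680 = 10/(-15 - 44*(-35)) + 40680 = 10/(-15 + 1540) + 40680 = 10/1525 + 40680 = 10*(1/1525) + 40680 = 2/305 + 40680 = 12407402/305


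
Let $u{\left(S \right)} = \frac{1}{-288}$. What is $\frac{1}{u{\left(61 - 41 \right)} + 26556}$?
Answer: $\frac{288}{7648127} \approx 3.7656 \cdot 10^{-5}$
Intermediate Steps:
$u{\left(S \right)} = - \frac{1}{288}$
$\frac{1}{u{\left(61 - 41 \right)} + 26556} = \frac{1}{- \frac{1}{288} + 26556} = \frac{1}{\frac{7648127}{288}} = \frac{288}{7648127}$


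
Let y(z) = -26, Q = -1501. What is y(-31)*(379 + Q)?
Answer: 29172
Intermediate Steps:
y(-31)*(379 + Q) = -26*(379 - 1501) = -26*(-1122) = 29172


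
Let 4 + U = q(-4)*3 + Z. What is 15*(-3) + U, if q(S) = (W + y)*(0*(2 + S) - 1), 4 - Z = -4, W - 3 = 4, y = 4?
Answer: -74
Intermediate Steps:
W = 7 (W = 3 + 4 = 7)
Z = 8 (Z = 4 - 1*(-4) = 4 + 4 = 8)
q(S) = -11 (q(S) = (7 + 4)*(0*(2 + S) - 1) = 11*(0 - 1) = 11*(-1) = -11)
U = -29 (U = -4 + (-11*3 + 8) = -4 + (-33 + 8) = -4 - 25 = -29)
15*(-3) + U = 15*(-3) - 29 = -45 - 29 = -74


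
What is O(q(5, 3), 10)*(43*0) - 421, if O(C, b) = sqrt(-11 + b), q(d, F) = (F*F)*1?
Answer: -421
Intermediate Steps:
q(d, F) = F**2 (q(d, F) = F**2*1 = F**2)
O(q(5, 3), 10)*(43*0) - 421 = sqrt(-11 + 10)*(43*0) - 421 = sqrt(-1)*0 - 421 = I*0 - 421 = 0 - 421 = -421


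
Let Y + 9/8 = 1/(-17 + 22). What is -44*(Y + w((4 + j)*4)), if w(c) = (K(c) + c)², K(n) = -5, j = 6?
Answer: -538593/10 ≈ -53859.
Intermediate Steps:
Y = -37/40 (Y = -9/8 + 1/(-17 + 22) = -9/8 + 1/5 = -9/8 + ⅕ = -37/40 ≈ -0.92500)
w(c) = (-5 + c)²
-44*(Y + w((4 + j)*4)) = -44*(-37/40 + (-5 + (4 + 6)*4)²) = -44*(-37/40 + (-5 + 10*4)²) = -44*(-37/40 + (-5 + 40)²) = -44*(-37/40 + 35²) = -44*(-37/40 + 1225) = -44*48963/40 = -538593/10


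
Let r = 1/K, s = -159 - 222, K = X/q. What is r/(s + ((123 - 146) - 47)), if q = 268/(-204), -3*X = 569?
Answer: -67/4362523 ≈ -1.5358e-5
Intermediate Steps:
X = -569/3 (X = -⅓*569 = -569/3 ≈ -189.67)
q = -67/51 (q = 268*(-1/204) = -67/51 ≈ -1.3137)
K = 9673/67 (K = -569/(3*(-67/51)) = -569/3*(-51/67) = 9673/67 ≈ 144.37)
s = -381
r = 67/9673 (r = 1/(9673/67) = 67/9673 ≈ 0.0069265)
r/(s + ((123 - 146) - 47)) = 67/(9673*(-381 + ((123 - 146) - 47))) = 67/(9673*(-381 + (-23 - 47))) = 67/(9673*(-381 - 70)) = (67/9673)/(-451) = (67/9673)*(-1/451) = -67/4362523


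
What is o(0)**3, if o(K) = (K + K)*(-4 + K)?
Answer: 0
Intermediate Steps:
o(K) = 2*K*(-4 + K) (o(K) = (2*K)*(-4 + K) = 2*K*(-4 + K))
o(0)**3 = (2*0*(-4 + 0))**3 = (2*0*(-4))**3 = 0**3 = 0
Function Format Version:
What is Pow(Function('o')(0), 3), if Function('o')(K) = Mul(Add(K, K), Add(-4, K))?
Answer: 0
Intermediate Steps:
Function('o')(K) = Mul(2, K, Add(-4, K)) (Function('o')(K) = Mul(Mul(2, K), Add(-4, K)) = Mul(2, K, Add(-4, K)))
Pow(Function('o')(0), 3) = Pow(Mul(2, 0, Add(-4, 0)), 3) = Pow(Mul(2, 0, -4), 3) = Pow(0, 3) = 0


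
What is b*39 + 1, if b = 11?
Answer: 430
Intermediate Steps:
b*39 + 1 = 11*39 + 1 = 429 + 1 = 430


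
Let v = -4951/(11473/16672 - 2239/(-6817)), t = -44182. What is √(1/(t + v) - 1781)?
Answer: I*√129719818935790695145381562/269880312702 ≈ 42.202*I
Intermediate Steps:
v = -562696121824/115540049 (v = -4951/(11473*(1/16672) - 2239*(-1/6817)) = -4951/(11473/16672 + 2239/6817) = -4951/115540049/113653024 = -4951*113653024/115540049 = -562696121824/115540049 ≈ -4870.1)
√(1/(t + v) - 1781) = √(1/(-44182 - 562696121824/115540049) - 1781) = √(1/(-5667486566742/115540049) - 1781) = √(-115540049/5667486566742 - 1781) = √(-10093793690907551/5667486566742) = I*√129719818935790695145381562/269880312702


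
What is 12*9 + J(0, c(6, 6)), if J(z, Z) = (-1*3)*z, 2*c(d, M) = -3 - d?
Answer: 108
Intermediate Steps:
c(d, M) = -3/2 - d/2 (c(d, M) = (-3 - d)/2 = -3/2 - d/2)
J(z, Z) = -3*z
12*9 + J(0, c(6, 6)) = 12*9 - 3*0 = 108 + 0 = 108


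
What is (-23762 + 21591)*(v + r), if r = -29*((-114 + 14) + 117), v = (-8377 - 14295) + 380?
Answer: 49466235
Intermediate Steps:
v = -22292 (v = -22672 + 380 = -22292)
r = -493 (r = -29*(-100 + 117) = -29*17 = -493)
(-23762 + 21591)*(v + r) = (-23762 + 21591)*(-22292 - 493) = -2171*(-22785) = 49466235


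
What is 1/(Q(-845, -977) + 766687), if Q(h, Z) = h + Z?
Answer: 1/764865 ≈ 1.3074e-6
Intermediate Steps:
Q(h, Z) = Z + h
1/(Q(-845, -977) + 766687) = 1/((-977 - 845) + 766687) = 1/(-1822 + 766687) = 1/764865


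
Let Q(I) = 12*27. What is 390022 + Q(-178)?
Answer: 390346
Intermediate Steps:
Q(I) = 324
390022 + Q(-178) = 390022 + 324 = 390346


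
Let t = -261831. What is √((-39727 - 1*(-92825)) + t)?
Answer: I*√208733 ≈ 456.87*I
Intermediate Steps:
√((-39727 - 1*(-92825)) + t) = √((-39727 - 1*(-92825)) - 261831) = √((-39727 + 92825) - 261831) = √(53098 - 261831) = √(-208733) = I*√208733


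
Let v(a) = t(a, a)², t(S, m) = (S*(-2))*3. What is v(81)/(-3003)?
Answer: -78732/1001 ≈ -78.653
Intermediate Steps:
t(S, m) = -6*S (t(S, m) = -2*S*3 = -6*S)
v(a) = 36*a² (v(a) = (-6*a)² = 36*a²)
v(81)/(-3003) = (36*81²)/(-3003) = (36*6561)*(-1/3003) = 236196*(-1/3003) = -78732/1001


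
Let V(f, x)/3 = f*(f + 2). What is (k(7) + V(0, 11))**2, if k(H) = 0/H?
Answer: 0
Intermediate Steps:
k(H) = 0
V(f, x) = 3*f*(2 + f) (V(f, x) = 3*(f*(f + 2)) = 3*(f*(2 + f)) = 3*f*(2 + f))
(k(7) + V(0, 11))**2 = (0 + 3*0*(2 + 0))**2 = (0 + 3*0*2)**2 = (0 + 0)**2 = 0**2 = 0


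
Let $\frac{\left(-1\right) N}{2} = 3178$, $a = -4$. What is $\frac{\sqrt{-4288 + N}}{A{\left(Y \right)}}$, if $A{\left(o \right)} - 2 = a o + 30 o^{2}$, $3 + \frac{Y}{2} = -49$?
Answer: $\frac{i \sqrt{2661}}{162449} \approx 0.00031755 i$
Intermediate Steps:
$N = -6356$ ($N = \left(-2\right) 3178 = -6356$)
$Y = -104$ ($Y = -6 + 2 \left(-49\right) = -6 - 98 = -104$)
$A{\left(o \right)} = 2 - 4 o + 30 o^{2}$ ($A{\left(o \right)} = 2 + \left(- 4 o + 30 o^{2}\right) = 2 - 4 o + 30 o^{2}$)
$\frac{\sqrt{-4288 + N}}{A{\left(Y \right)}} = \frac{\sqrt{-4288 - 6356}}{2 - -416 + 30 \left(-104\right)^{2}} = \frac{\sqrt{-10644}}{2 + 416 + 30 \cdot 10816} = \frac{2 i \sqrt{2661}}{2 + 416 + 324480} = \frac{2 i \sqrt{2661}}{324898} = 2 i \sqrt{2661} \cdot \frac{1}{324898} = \frac{i \sqrt{2661}}{162449}$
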